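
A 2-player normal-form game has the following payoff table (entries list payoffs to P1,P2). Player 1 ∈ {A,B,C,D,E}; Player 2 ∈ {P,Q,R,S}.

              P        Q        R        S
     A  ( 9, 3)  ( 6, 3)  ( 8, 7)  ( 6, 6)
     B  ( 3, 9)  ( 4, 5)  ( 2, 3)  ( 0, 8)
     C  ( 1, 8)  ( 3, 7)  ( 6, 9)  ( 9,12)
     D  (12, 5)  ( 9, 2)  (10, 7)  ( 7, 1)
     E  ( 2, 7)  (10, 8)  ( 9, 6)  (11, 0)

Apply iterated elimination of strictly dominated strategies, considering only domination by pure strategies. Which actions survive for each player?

Survivors P1:{D,E} P2:{P,Q,R}

P1 drop A (D beats it: P:12>9 Q:9>6 R:10>8 S:7>6)
P1 drop B (D beats it: P:12>3 Q:9>4 R:10>2 S:7>0)
P1 drop C (E beats it: P:2>1 Q:10>3 R:9>6 S:11>9)
P2 drop S (P beats it: D:5>1 E:7>0)
P1→{D,E} P2→{P,Q,R}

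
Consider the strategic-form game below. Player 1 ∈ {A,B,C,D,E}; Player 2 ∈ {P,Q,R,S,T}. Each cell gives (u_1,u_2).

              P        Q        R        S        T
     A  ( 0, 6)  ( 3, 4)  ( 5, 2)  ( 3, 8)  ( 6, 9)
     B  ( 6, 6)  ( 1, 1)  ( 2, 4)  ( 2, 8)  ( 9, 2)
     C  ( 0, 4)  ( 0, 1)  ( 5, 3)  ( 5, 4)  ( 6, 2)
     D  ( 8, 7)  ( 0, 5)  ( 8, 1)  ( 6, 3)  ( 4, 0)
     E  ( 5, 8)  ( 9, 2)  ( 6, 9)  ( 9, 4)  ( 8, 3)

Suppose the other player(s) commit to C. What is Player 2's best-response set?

u_2(P vs C) = 4
u_2(Q vs C) = 1
u_2(R vs C) = 3
u_2(S vs C) = 4
u_2(T vs C) = 2
max payoff 4 at {P,S}

BR_2 = {P,S}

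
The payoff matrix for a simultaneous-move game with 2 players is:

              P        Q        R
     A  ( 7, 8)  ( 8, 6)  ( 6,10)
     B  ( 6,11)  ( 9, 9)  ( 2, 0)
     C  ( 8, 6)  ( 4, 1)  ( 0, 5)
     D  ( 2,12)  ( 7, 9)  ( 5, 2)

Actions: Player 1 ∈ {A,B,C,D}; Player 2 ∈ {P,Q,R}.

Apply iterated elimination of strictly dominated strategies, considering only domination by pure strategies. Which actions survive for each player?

P1 drop D (A beats it: P:7>2 Q:8>7 R:6>5)
P2 drop Q (P beats it: A:8>6 B:11>9 C:6>1)
P1 drop B (A beats it: P:7>6 R:6>2)
P1→{A,C} P2→{P,R}

Survivors P1:{A,C} P2:{P,R}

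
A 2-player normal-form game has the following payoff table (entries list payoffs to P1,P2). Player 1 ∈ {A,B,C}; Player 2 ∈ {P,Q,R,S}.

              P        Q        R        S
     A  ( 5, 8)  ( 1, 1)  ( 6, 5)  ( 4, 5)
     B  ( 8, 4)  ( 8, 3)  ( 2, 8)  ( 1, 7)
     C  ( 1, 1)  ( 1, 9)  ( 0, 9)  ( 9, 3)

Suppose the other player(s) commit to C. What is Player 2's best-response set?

u_2(P vs C) = 1
u_2(Q vs C) = 9
u_2(R vs C) = 9
u_2(S vs C) = 3
max payoff 9 at {Q,R}

BR_2 = {Q,R}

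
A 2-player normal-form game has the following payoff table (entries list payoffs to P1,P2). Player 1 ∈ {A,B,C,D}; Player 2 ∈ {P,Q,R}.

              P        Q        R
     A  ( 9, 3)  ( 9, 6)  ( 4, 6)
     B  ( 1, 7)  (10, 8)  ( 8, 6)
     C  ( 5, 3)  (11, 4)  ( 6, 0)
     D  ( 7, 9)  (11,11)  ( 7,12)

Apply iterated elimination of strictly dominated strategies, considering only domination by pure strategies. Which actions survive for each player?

P2 drop P (Q beats it: A:6>3 B:8>7 C:4>3 D:11>9)
P1 drop A (B beats it: Q:10>9 R:8>4)
P1→{B,C,D} P2→{Q,R}

IESDS → P1:{B,C,D} P2:{Q,R}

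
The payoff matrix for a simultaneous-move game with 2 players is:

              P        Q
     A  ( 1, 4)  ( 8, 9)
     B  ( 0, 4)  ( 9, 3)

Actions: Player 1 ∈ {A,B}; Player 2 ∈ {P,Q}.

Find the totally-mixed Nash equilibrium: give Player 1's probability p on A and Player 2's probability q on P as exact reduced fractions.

P1 mixes 1/6 on A; P2 mixes 1/2 on P

P1 indiff ⇒ q·1+(1-q)·8 = q·0+(1-q)·9 ⇒ q(1) = (1-q)(1) ⇒ q = 1/2
P2 indiff ⇒ p·4+(1-p)·4 = p·9+(1-p)·3 ⇒ p(-5) = (1-p)(-1) ⇒ p = 1/6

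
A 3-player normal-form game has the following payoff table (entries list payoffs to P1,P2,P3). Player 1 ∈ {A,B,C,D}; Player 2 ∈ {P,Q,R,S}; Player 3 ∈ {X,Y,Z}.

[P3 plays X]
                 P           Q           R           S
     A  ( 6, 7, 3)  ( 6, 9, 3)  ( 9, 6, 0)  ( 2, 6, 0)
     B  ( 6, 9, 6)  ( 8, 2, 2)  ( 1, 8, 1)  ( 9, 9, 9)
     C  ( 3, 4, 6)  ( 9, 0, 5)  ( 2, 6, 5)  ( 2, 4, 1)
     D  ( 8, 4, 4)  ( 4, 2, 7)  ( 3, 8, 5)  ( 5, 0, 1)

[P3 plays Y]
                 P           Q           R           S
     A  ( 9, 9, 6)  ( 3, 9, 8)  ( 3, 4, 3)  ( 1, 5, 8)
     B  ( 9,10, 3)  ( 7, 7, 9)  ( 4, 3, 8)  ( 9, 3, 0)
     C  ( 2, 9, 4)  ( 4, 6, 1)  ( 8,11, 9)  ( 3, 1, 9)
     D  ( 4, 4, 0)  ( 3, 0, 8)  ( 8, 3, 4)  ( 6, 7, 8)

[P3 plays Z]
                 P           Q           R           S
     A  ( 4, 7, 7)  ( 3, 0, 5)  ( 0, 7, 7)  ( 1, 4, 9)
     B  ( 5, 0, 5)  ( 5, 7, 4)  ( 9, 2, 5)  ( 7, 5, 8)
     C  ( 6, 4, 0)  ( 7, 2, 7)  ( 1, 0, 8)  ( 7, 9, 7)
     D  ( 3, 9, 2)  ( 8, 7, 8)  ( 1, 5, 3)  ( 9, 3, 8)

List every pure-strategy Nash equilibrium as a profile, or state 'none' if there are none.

(A,P,X): not NE [P1→D gives 8>6; P2→Q gives 9>7; P3→Z gives 7>3]
(A,P,Y): not NE [P3→Z gives 7>6]
(A,P,Z): not NE [P1→C gives 6>4]
(A,Q,X): not NE [P1→C gives 9>6; P3→Y gives 8>3]
(A,Q,Y): not NE [P1→B gives 7>3]
(A,Q,Z): not NE [P1→D gives 8>3; P2→R gives 7>0; P3→Y gives 8>5]
(A,R,X): not NE [P2→Q gives 9>6; P3→Z gives 7>0]
(A,R,Y): not NE [P1→D gives 8>3; P2→Q gives 9>4; P3→Z gives 7>3]
(A,R,Z): not NE [P1→B gives 9>0]
(A,S,X): not NE [P1→B gives 9>2; P2→Q gives 9>6; P3→Z gives 9>0]
(A,S,Y): not NE [P1→B gives 9>1; P2→Q gives 9>5; P3→Z gives 9>8]
(A,S,Z): not NE [P1→D gives 9>1; P2→R gives 7>4]
(B,P,X): not NE [P1→D gives 8>6]
(B,P,Y): not NE [P3→X gives 6>3]
(B,P,Z): not NE [P1→C gives 6>5; P2→Q gives 7>0; P3→X gives 6>5]
(B,Q,X): not NE [P1→C gives 9>8; P2→S gives 9>2; P3→Y gives 9>2]
(B,Q,Y): not NE [P2→P gives 10>7]
(B,Q,Z): not NE [P1→D gives 8>5; P3→Y gives 9>4]
(B,R,X): not NE [P1→A gives 9>1; P2→S gives 9>8; P3→Y gives 8>1]
(B,R,Y): not NE [P1→D gives 8>4; P2→P gives 10>3]
(B,R,Z): not NE [P2→Q gives 7>2; P3→Y gives 8>5]
(B,S,X): NE
(B,S,Y): not NE [P2→P gives 10>3; P3→X gives 9>0]
(B,S,Z): not NE [P1→D gives 9>7; P2→Q gives 7>5; P3→X gives 9>8]
(C,P,X): not NE [P1→D gives 8>3; P2→R gives 6>4]
(C,P,Y): not NE [P1→B gives 9>2; P2→R gives 11>9; P3→X gives 6>4]
(C,P,Z): not NE [P2→S gives 9>4; P3→X gives 6>0]
(C,Q,X): not NE [P2→R gives 6>0; P3→Z gives 7>5]
(C,Q,Y): not NE [P1→B gives 7>4; P2→R gives 11>6; P3→Z gives 7>1]
(C,Q,Z): not NE [P1→D gives 8>7; P2→S gives 9>2]
(C,R,X): not NE [P1→A gives 9>2; P3→Y gives 9>5]
(C,R,Y): NE
(C,R,Z): not NE [P1→B gives 9>1; P2→S gives 9>0; P3→Y gives 9>8]
(C,S,X): not NE [P1→B gives 9>2; P2→R gives 6>4; P3→Y gives 9>1]
(C,S,Y): not NE [P1→B gives 9>3; P2→R gives 11>1]
(C,S,Z): not NE [P1→D gives 9>7; P3→Y gives 9>7]
(D,P,X): not NE [P2→R gives 8>4]
(D,P,Y): not NE [P1→B gives 9>4; P2→S gives 7>4; P3→X gives 4>0]
(D,P,Z): not NE [P1→C gives 6>3; P3→X gives 4>2]
(D,Q,X): not NE [P1→C gives 9>4; P2→R gives 8>2; P3→Z gives 8>7]
(D,Q,Y): not NE [P1→B gives 7>3; P2→S gives 7>0]
(D,Q,Z): not NE [P2→P gives 9>7]
(D,R,X): not NE [P1→A gives 9>3]
(D,R,Y): not NE [P2→S gives 7>3; P3→X gives 5>4]
(D,R,Z): not NE [P1→B gives 9>1; P2→P gives 9>5; P3→X gives 5>3]
(D,S,X): not NE [P1→B gives 9>5; P2→R gives 8>0; P3→Z gives 8>1]
(D,S,Y): not NE [P1→B gives 9>6]
(D,S,Z): not NE [P2→P gives 9>3]

PSNE = {(B,S,X), (C,R,Y)}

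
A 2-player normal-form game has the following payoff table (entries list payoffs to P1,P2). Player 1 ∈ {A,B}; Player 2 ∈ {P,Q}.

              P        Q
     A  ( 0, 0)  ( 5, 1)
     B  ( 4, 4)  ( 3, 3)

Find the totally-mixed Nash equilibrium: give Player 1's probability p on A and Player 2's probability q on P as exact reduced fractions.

P1 indiff ⇒ q·0+(1-q)·5 = q·4+(1-q)·3 ⇒ q(-4) = (1-q)(-2) ⇒ q = 1/3
P2 indiff ⇒ p·0+(1-p)·4 = p·1+(1-p)·3 ⇒ p(-1) = (1-p)(-1) ⇒ p = 1/2

P1 mixes 1/2 on A; P2 mixes 1/3 on P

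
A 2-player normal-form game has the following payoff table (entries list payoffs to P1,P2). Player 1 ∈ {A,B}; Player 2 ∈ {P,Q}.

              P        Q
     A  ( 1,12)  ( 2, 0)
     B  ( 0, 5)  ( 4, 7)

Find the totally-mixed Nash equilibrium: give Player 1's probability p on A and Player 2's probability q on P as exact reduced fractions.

P1 indiff ⇒ q·1+(1-q)·2 = q·0+(1-q)·4 ⇒ q(1) = (1-q)(2) ⇒ q = 2/3
P2 indiff ⇒ p·12+(1-p)·5 = p·0+(1-p)·7 ⇒ p(12) = (1-p)(2) ⇒ p = 1/7

(p,q) = (1/7, 2/3)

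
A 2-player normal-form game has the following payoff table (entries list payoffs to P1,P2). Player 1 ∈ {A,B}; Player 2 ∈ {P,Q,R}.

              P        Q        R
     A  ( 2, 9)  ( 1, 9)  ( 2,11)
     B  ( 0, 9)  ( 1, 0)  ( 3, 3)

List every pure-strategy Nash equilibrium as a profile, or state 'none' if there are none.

(A,P): not NE [P2→R gives 11>9]
(A,Q): not NE [P2→R gives 11>9]
(A,R): not NE [P1→B gives 3>2]
(B,P): not NE [P1→A gives 2>0]
(B,Q): not NE [P2→P gives 9>0]
(B,R): not NE [P2→P gives 9>3]

Equilibria: none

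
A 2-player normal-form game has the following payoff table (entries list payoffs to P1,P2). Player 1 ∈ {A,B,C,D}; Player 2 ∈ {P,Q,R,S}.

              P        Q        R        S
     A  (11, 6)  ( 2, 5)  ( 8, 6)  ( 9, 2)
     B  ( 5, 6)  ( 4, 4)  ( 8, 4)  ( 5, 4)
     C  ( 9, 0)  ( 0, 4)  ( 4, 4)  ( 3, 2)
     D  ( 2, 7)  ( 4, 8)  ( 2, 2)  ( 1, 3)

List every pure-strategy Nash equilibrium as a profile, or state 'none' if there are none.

(A,P): NE
(A,Q): not NE [P1→D gives 4>2; P2→R gives 6>5]
(A,R): NE
(A,S): not NE [P2→R gives 6>2]
(B,P): not NE [P1→A gives 11>5]
(B,Q): not NE [P2→P gives 6>4]
(B,R): not NE [P2→P gives 6>4]
(B,S): not NE [P1→A gives 9>5; P2→P gives 6>4]
(C,P): not NE [P1→A gives 11>9; P2→R gives 4>0]
(C,Q): not NE [P1→D gives 4>0]
(C,R): not NE [P1→B gives 8>4]
(C,S): not NE [P1→A gives 9>3; P2→R gives 4>2]
(D,P): not NE [P1→A gives 11>2; P2→Q gives 8>7]
(D,Q): NE
(D,R): not NE [P1→B gives 8>2; P2→Q gives 8>2]
(D,S): not NE [P1→A gives 9>1; P2→Q gives 8>3]

NE set: (A,P), (A,R), (D,Q)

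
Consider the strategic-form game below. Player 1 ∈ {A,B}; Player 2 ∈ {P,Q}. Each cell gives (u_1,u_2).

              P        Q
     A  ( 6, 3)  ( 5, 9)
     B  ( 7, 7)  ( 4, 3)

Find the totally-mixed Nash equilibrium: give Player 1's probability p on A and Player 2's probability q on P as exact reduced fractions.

P1 indiff ⇒ q·6+(1-q)·5 = q·7+(1-q)·4 ⇒ q(-1) = (1-q)(-1) ⇒ q = 1/2
P2 indiff ⇒ p·3+(1-p)·7 = p·9+(1-p)·3 ⇒ p(-6) = (1-p)(-4) ⇒ p = 2/5

(p,q) = (2/5, 1/2)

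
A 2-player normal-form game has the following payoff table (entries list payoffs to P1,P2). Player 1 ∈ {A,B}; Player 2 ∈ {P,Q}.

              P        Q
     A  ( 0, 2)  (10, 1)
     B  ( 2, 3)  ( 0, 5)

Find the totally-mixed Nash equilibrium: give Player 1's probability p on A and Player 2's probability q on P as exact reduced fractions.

P1 mixes 2/3 on A; P2 mixes 5/6 on P

P1 indiff ⇒ q·0+(1-q)·10 = q·2+(1-q)·0 ⇒ q(-2) = (1-q)(-10) ⇒ q = 5/6
P2 indiff ⇒ p·2+(1-p)·3 = p·1+(1-p)·5 ⇒ p(1) = (1-p)(2) ⇒ p = 2/3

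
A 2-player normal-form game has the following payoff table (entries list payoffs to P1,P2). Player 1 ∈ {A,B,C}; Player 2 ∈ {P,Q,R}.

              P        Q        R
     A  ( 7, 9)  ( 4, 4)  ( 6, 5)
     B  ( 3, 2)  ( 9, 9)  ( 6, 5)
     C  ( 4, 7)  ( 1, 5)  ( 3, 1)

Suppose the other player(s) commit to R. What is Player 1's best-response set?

u_1(A vs R) = 6
u_1(B vs R) = 6
u_1(C vs R) = 3
max payoff 6 at {A,B}

P1 best: {A,B}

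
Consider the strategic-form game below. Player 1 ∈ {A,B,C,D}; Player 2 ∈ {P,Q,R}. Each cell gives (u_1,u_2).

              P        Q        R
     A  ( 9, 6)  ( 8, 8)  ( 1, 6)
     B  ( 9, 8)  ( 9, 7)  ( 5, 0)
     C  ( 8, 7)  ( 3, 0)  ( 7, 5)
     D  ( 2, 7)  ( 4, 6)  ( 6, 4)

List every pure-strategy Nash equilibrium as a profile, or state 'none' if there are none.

PSNE = {(B,P)}

(A,P): not NE [P2→Q gives 8>6]
(A,Q): not NE [P1→B gives 9>8]
(A,R): not NE [P1→C gives 7>1; P2→Q gives 8>6]
(B,P): NE
(B,Q): not NE [P2→P gives 8>7]
(B,R): not NE [P1→C gives 7>5; P2→P gives 8>0]
(C,P): not NE [P1→B gives 9>8]
(C,Q): not NE [P1→B gives 9>3; P2→P gives 7>0]
(C,R): not NE [P2→P gives 7>5]
(D,P): not NE [P1→B gives 9>2]
(D,Q): not NE [P1→B gives 9>4; P2→P gives 7>6]
(D,R): not NE [P1→C gives 7>6; P2→P gives 7>4]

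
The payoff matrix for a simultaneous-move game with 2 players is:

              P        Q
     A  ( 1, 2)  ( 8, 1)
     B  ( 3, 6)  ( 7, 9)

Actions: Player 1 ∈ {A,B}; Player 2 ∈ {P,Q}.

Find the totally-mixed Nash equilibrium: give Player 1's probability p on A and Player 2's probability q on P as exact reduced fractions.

P1 mixes 3/4 on A; P2 mixes 1/3 on P

P1 indiff ⇒ q·1+(1-q)·8 = q·3+(1-q)·7 ⇒ q(-2) = (1-q)(-1) ⇒ q = 1/3
P2 indiff ⇒ p·2+(1-p)·6 = p·1+(1-p)·9 ⇒ p(1) = (1-p)(3) ⇒ p = 3/4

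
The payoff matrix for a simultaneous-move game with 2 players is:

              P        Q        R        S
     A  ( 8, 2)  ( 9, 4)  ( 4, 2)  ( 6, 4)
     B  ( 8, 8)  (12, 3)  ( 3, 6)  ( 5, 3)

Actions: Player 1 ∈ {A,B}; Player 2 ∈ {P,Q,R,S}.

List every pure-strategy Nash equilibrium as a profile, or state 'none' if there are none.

Nash profiles: (A,S), (B,P)

(A,P): not NE [P2→S gives 4>2]
(A,Q): not NE [P1→B gives 12>9]
(A,R): not NE [P2→S gives 4>2]
(A,S): NE
(B,P): NE
(B,Q): not NE [P2→P gives 8>3]
(B,R): not NE [P1→A gives 4>3; P2→P gives 8>6]
(B,S): not NE [P1→A gives 6>5; P2→P gives 8>3]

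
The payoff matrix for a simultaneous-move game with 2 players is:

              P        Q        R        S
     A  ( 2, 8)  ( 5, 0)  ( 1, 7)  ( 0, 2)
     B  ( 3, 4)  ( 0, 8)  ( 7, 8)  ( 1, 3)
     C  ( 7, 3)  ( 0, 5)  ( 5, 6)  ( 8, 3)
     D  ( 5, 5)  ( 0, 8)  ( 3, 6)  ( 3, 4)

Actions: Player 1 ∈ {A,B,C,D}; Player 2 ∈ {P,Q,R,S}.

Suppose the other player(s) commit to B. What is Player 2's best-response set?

P2 best: {Q,R}

u_2(P vs B) = 4
u_2(Q vs B) = 8
u_2(R vs B) = 8
u_2(S vs B) = 3
max payoff 8 at {Q,R}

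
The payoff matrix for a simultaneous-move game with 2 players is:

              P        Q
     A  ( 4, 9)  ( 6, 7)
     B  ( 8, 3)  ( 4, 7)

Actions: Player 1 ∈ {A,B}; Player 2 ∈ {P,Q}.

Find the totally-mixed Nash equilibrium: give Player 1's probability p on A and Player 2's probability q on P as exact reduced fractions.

P1 mixes 2/3 on A; P2 mixes 1/3 on P

P1 indiff ⇒ q·4+(1-q)·6 = q·8+(1-q)·4 ⇒ q(-4) = (1-q)(-2) ⇒ q = 1/3
P2 indiff ⇒ p·9+(1-p)·3 = p·7+(1-p)·7 ⇒ p(2) = (1-p)(4) ⇒ p = 2/3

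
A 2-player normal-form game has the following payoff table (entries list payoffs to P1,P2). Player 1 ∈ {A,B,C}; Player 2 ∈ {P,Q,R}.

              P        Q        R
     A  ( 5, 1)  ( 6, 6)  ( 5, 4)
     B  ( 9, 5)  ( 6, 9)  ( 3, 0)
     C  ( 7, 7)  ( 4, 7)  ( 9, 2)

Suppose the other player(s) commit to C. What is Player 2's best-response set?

P2 best: {P,Q}

u_2(P vs C) = 7
u_2(Q vs C) = 7
u_2(R vs C) = 2
max payoff 7 at {P,Q}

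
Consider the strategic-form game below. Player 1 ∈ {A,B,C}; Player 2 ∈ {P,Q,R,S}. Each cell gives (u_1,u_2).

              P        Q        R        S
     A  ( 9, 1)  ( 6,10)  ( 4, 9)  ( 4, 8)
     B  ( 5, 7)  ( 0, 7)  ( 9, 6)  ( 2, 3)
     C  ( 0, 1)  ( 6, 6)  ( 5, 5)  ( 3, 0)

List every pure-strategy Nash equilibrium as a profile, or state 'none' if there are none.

PSNE = {(A,Q), (C,Q)}

(A,P): not NE [P2→Q gives 10>1]
(A,Q): NE
(A,R): not NE [P1→B gives 9>4; P2→Q gives 10>9]
(A,S): not NE [P2→Q gives 10>8]
(B,P): not NE [P1→A gives 9>5]
(B,Q): not NE [P1→C gives 6>0]
(B,R): not NE [P2→Q gives 7>6]
(B,S): not NE [P1→A gives 4>2; P2→Q gives 7>3]
(C,P): not NE [P1→A gives 9>0; P2→Q gives 6>1]
(C,Q): NE
(C,R): not NE [P1→B gives 9>5; P2→Q gives 6>5]
(C,S): not NE [P1→A gives 4>3; P2→Q gives 6>0]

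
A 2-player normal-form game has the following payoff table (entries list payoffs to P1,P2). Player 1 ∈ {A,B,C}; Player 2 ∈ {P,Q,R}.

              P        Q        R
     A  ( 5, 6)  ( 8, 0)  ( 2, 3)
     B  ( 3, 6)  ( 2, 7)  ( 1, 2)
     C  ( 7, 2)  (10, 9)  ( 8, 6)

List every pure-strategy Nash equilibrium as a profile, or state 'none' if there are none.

(A,P): not NE [P1→C gives 7>5]
(A,Q): not NE [P1→C gives 10>8; P2→P gives 6>0]
(A,R): not NE [P1→C gives 8>2; P2→P gives 6>3]
(B,P): not NE [P1→C gives 7>3; P2→Q gives 7>6]
(B,Q): not NE [P1→C gives 10>2]
(B,R): not NE [P1→C gives 8>1; P2→Q gives 7>2]
(C,P): not NE [P2→Q gives 9>2]
(C,Q): NE
(C,R): not NE [P2→Q gives 9>6]

PSNE = {(C,Q)}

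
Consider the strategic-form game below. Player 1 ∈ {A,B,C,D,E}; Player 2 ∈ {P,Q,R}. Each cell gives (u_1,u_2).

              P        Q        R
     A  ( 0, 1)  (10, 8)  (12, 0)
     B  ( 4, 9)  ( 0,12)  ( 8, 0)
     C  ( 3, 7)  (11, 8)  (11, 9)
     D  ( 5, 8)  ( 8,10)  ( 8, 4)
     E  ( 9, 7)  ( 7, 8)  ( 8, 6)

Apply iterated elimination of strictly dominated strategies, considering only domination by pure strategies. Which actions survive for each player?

P2 drop P (Q beats it: A:8>1 B:12>9 C:8>7 D:10>8 E:8>7)
P1 drop B (A beats it: Q:10>0 R:12>8)
P1 drop D (A beats it: Q:10>8 R:12>8)
P1 drop E (A beats it: Q:10>7 R:12>8)
P1→{A,C} P2→{Q,R}

Survivors P1:{A,C} P2:{Q,R}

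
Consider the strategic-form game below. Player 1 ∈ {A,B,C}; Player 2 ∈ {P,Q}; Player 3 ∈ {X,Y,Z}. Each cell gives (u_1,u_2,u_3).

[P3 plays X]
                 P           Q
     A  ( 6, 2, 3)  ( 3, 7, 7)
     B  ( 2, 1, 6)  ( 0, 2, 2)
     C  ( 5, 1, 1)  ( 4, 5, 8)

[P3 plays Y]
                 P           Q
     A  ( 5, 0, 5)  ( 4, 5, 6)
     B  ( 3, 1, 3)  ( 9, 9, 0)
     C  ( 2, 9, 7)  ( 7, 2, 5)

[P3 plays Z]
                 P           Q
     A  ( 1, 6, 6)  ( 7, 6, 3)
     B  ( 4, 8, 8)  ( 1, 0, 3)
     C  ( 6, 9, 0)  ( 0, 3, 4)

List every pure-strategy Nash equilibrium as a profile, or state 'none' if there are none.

NE set: (C,Q,X)

(A,P,X): not NE [P2→Q gives 7>2; P3→Z gives 6>3]
(A,P,Y): not NE [P2→Q gives 5>0; P3→Z gives 6>5]
(A,P,Z): not NE [P1→C gives 6>1]
(A,Q,X): not NE [P1→C gives 4>3]
(A,Q,Y): not NE [P1→B gives 9>4; P3→X gives 7>6]
(A,Q,Z): not NE [P3→X gives 7>3]
(B,P,X): not NE [P1→A gives 6>2; P2→Q gives 2>1; P3→Z gives 8>6]
(B,P,Y): not NE [P1→A gives 5>3; P2→Q gives 9>1; P3→Z gives 8>3]
(B,P,Z): not NE [P1→C gives 6>4]
(B,Q,X): not NE [P1→C gives 4>0; P3→Z gives 3>2]
(B,Q,Y): not NE [P3→Z gives 3>0]
(B,Q,Z): not NE [P1→A gives 7>1; P2→P gives 8>0]
(C,P,X): not NE [P1→A gives 6>5; P2→Q gives 5>1; P3→Y gives 7>1]
(C,P,Y): not NE [P1→A gives 5>2]
(C,P,Z): not NE [P3→Y gives 7>0]
(C,Q,X): NE
(C,Q,Y): not NE [P1→B gives 9>7; P2→P gives 9>2; P3→X gives 8>5]
(C,Q,Z): not NE [P1→A gives 7>0; P2→P gives 9>3; P3→X gives 8>4]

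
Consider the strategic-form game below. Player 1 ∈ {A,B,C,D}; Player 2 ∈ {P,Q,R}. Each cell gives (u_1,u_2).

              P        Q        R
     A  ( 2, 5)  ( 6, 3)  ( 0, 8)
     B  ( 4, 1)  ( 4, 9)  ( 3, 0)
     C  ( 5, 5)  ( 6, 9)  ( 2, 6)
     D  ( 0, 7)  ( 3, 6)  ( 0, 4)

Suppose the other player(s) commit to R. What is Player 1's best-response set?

BR_1 = {B}

u_1(A vs R) = 0
u_1(B vs R) = 3
u_1(C vs R) = 2
u_1(D vs R) = 0
max payoff 3 at {B}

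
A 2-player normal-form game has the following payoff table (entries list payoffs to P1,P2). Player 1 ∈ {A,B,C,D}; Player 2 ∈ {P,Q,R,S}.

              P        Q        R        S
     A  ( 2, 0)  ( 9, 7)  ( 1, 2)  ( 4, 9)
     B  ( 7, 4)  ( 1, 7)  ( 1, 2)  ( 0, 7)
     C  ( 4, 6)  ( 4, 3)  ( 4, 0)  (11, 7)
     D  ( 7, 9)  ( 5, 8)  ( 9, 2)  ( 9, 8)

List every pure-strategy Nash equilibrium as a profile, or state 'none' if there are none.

NE set: (C,S), (D,P)

(A,P): not NE [P1→D gives 7>2; P2→S gives 9>0]
(A,Q): not NE [P2→S gives 9>7]
(A,R): not NE [P1→D gives 9>1; P2→S gives 9>2]
(A,S): not NE [P1→C gives 11>4]
(B,P): not NE [P2→S gives 7>4]
(B,Q): not NE [P1→A gives 9>1]
(B,R): not NE [P1→D gives 9>1; P2→S gives 7>2]
(B,S): not NE [P1→C gives 11>0]
(C,P): not NE [P1→D gives 7>4; P2→S gives 7>6]
(C,Q): not NE [P1→A gives 9>4; P2→S gives 7>3]
(C,R): not NE [P1→D gives 9>4; P2→S gives 7>0]
(C,S): NE
(D,P): NE
(D,Q): not NE [P1→A gives 9>5; P2→P gives 9>8]
(D,R): not NE [P2→P gives 9>2]
(D,S): not NE [P1→C gives 11>9; P2→P gives 9>8]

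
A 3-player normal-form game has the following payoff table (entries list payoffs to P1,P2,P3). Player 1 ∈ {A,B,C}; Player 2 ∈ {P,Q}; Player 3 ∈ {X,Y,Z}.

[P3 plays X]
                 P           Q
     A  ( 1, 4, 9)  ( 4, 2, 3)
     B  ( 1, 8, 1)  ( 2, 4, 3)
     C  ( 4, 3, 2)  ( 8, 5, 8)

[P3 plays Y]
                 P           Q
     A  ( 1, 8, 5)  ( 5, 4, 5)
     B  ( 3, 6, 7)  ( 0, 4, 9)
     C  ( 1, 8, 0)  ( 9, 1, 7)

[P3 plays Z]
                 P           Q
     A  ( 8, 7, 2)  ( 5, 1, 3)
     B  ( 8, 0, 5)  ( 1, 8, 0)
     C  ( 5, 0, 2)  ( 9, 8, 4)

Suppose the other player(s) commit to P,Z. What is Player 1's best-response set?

BR_1 = {A,B}

u_1(A vs P,Z) = 8
u_1(B vs P,Z) = 8
u_1(C vs P,Z) = 5
max payoff 8 at {A,B}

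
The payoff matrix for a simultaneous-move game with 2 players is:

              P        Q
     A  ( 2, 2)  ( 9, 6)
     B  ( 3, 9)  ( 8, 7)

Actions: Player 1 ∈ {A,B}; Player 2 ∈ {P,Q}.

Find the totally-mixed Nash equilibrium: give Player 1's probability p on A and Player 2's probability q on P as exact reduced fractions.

(p,q) = (1/3, 1/2)

P1 indiff ⇒ q·2+(1-q)·9 = q·3+(1-q)·8 ⇒ q(-1) = (1-q)(-1) ⇒ q = 1/2
P2 indiff ⇒ p·2+(1-p)·9 = p·6+(1-p)·7 ⇒ p(-4) = (1-p)(-2) ⇒ p = 1/3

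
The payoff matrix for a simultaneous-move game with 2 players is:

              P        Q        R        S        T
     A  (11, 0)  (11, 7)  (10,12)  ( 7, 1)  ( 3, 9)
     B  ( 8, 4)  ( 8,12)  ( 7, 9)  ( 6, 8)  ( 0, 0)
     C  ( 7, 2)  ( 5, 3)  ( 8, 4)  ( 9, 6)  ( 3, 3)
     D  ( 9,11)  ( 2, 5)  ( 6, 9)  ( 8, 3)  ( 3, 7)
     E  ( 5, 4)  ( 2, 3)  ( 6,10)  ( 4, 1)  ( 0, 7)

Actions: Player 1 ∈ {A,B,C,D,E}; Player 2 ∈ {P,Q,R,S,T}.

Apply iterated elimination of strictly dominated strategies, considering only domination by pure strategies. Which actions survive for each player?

Survivors P1:{A,C,D} P2:{P,R,S}

P1 drop B (A beats it: P:11>8 Q:11>8 R:10>7 S:7>6 T:3>0)
P1 drop E (A beats it: P:11>5 Q:11>2 R:10>6 S:7>4 T:3>0)
P2 drop Q (R beats it: A:12>7 C:4>3 D:9>5)
P2 drop T (R beats it: A:12>9 C:4>3 D:9>7)
P1→{A,C,D} P2→{P,R,S}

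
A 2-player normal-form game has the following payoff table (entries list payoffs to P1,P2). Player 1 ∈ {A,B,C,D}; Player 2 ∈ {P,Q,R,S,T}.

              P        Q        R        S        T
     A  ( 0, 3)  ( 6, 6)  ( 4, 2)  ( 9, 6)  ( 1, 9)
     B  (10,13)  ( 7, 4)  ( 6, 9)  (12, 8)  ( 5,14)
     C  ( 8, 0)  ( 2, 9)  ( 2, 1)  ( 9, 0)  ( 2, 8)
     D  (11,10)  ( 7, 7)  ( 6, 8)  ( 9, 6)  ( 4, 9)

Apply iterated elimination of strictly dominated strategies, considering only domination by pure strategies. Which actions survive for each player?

IESDS → P1:{B,D} P2:{P,T}

P1 drop A (B beats it: P:10>0 Q:7>6 R:6>4 S:12>9 T:5>1)
P1 drop C (B beats it: P:10>8 Q:7>2 R:6>2 S:12>9 T:5>2)
P2 drop Q (P beats it: B:13>4 D:10>7)
P2 drop R (P beats it: B:13>9 D:10>8)
P2 drop S (P beats it: B:13>8 D:10>6)
P1→{B,D} P2→{P,T}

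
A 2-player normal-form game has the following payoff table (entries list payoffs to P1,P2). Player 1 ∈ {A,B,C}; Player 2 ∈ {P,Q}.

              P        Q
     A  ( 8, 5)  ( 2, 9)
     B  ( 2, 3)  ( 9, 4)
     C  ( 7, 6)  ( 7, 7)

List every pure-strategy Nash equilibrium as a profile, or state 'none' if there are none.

(A,P): not NE [P2→Q gives 9>5]
(A,Q): not NE [P1→B gives 9>2]
(B,P): not NE [P1→A gives 8>2; P2→Q gives 4>3]
(B,Q): NE
(C,P): not NE [P1→A gives 8>7; P2→Q gives 7>6]
(C,Q): not NE [P1→B gives 9>7]

Nash profiles: (B,Q)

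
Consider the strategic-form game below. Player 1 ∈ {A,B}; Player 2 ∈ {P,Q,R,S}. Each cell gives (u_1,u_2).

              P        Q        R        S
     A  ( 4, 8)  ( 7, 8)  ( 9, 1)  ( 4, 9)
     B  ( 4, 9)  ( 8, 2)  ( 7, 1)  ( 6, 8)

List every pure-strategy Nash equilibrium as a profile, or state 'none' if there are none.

(A,P): not NE [P2→S gives 9>8]
(A,Q): not NE [P1→B gives 8>7; P2→S gives 9>8]
(A,R): not NE [P2→S gives 9>1]
(A,S): not NE [P1→B gives 6>4]
(B,P): NE
(B,Q): not NE [P2→P gives 9>2]
(B,R): not NE [P1→A gives 9>7; P2→P gives 9>1]
(B,S): not NE [P2→P gives 9>8]

PSNE = {(B,P)}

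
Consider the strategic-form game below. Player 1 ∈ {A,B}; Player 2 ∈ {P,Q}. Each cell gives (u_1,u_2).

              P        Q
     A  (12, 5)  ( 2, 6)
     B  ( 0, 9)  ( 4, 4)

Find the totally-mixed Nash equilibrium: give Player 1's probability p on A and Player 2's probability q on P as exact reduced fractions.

P1 indiff ⇒ q·12+(1-q)·2 = q·0+(1-q)·4 ⇒ q(12) = (1-q)(2) ⇒ q = 1/7
P2 indiff ⇒ p·5+(1-p)·9 = p·6+(1-p)·4 ⇒ p(-1) = (1-p)(-5) ⇒ p = 5/6

P1 mixes 5/6 on A; P2 mixes 1/7 on P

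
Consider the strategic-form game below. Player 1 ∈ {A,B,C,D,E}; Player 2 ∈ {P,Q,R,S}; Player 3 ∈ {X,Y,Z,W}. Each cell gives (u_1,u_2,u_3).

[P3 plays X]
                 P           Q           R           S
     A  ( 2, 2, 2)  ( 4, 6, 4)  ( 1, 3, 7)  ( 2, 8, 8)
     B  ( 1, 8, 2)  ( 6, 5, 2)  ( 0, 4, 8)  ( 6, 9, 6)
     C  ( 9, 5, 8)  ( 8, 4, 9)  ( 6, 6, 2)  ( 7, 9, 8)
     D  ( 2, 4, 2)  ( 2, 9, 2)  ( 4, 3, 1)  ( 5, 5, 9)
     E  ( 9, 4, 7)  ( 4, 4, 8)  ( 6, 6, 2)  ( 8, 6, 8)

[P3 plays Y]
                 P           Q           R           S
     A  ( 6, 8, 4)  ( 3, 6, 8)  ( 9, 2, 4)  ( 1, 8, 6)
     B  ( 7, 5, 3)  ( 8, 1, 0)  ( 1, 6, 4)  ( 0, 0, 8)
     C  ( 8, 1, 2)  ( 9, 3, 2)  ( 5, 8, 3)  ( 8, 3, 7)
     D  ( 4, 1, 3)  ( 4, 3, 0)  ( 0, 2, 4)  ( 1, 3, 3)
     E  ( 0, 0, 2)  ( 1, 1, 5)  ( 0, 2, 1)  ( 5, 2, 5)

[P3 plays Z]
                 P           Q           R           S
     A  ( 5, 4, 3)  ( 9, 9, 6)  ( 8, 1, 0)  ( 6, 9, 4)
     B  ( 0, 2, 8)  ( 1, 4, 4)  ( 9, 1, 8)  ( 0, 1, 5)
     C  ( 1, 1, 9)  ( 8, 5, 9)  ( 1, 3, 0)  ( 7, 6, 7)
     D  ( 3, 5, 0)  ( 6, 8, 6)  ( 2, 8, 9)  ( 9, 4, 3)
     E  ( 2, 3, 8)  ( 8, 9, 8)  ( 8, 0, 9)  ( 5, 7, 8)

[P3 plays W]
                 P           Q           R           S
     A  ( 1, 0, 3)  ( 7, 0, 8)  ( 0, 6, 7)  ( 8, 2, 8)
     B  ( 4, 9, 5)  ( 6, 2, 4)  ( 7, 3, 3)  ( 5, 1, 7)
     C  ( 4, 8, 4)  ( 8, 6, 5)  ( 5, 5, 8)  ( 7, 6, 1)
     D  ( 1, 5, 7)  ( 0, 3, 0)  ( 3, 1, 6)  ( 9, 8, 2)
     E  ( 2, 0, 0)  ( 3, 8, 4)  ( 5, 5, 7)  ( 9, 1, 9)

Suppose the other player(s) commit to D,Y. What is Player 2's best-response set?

argmax u_2 = {Q,S}

u_2(P vs D,Y) = 1
u_2(Q vs D,Y) = 3
u_2(R vs D,Y) = 2
u_2(S vs D,Y) = 3
max payoff 3 at {Q,S}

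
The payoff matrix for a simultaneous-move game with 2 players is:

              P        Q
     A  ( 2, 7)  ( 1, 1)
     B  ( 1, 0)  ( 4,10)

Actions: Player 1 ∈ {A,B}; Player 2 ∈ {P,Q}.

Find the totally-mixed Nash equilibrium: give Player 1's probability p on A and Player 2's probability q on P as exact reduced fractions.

P1 mixes 5/8 on A; P2 mixes 3/4 on P

P1 indiff ⇒ q·2+(1-q)·1 = q·1+(1-q)·4 ⇒ q(1) = (1-q)(3) ⇒ q = 3/4
P2 indiff ⇒ p·7+(1-p)·0 = p·1+(1-p)·10 ⇒ p(6) = (1-p)(10) ⇒ p = 5/8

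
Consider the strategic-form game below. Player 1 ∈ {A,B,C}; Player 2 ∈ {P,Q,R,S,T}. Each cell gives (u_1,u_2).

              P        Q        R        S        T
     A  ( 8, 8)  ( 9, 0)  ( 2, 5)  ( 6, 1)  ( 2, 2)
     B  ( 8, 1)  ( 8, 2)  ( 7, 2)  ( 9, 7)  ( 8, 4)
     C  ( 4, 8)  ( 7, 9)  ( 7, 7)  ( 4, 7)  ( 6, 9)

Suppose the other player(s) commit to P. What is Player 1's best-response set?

P1 best: {A,B}

u_1(A vs P) = 8
u_1(B vs P) = 8
u_1(C vs P) = 4
max payoff 8 at {A,B}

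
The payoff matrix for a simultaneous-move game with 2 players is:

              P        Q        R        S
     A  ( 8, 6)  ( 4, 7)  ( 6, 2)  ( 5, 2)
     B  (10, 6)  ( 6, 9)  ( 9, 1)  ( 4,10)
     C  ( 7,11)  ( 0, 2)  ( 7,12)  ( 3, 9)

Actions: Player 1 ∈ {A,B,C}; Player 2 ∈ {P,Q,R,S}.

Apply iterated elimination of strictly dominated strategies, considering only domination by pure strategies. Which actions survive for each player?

P1 drop C (B beats it: P:10>7 Q:6>0 R:9>7 S:4>3)
P2 drop P (Q beats it: A:7>6 B:9>6)
P2 drop R (Q beats it: A:7>2 B:9>1)
P1→{A,B} P2→{Q,S}

Remaining: P1:{A,B} P2:{Q,S}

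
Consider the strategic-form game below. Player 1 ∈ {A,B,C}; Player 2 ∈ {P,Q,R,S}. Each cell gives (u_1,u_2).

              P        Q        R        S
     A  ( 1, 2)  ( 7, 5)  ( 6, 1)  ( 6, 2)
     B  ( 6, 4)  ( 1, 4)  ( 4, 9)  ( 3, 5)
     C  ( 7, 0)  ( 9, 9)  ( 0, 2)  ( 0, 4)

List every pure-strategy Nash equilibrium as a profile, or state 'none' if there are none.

(A,P): not NE [P1→C gives 7>1; P2→Q gives 5>2]
(A,Q): not NE [P1→C gives 9>7]
(A,R): not NE [P2→Q gives 5>1]
(A,S): not NE [P2→Q gives 5>2]
(B,P): not NE [P1→C gives 7>6; P2→R gives 9>4]
(B,Q): not NE [P1→C gives 9>1; P2→R gives 9>4]
(B,R): not NE [P1→A gives 6>4]
(B,S): not NE [P1→A gives 6>3; P2→R gives 9>5]
(C,P): not NE [P2→Q gives 9>0]
(C,Q): NE
(C,R): not NE [P1→A gives 6>0; P2→Q gives 9>2]
(C,S): not NE [P1→A gives 6>0; P2→Q gives 9>4]

NE set: (C,Q)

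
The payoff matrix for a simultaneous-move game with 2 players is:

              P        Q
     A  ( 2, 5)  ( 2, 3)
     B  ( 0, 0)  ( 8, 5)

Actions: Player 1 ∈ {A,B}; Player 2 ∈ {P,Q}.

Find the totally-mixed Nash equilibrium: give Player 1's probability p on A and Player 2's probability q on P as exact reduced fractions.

(p,q) = (5/7, 3/4)

P1 indiff ⇒ q·2+(1-q)·2 = q·0+(1-q)·8 ⇒ q(2) = (1-q)(6) ⇒ q = 3/4
P2 indiff ⇒ p·5+(1-p)·0 = p·3+(1-p)·5 ⇒ p(2) = (1-p)(5) ⇒ p = 5/7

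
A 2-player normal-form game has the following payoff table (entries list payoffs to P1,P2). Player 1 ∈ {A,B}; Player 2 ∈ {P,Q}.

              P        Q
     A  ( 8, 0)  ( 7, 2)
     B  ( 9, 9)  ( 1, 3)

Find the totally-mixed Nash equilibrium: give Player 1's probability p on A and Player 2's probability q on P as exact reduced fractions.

P1 indiff ⇒ q·8+(1-q)·7 = q·9+(1-q)·1 ⇒ q(-1) = (1-q)(-6) ⇒ q = 6/7
P2 indiff ⇒ p·0+(1-p)·9 = p·2+(1-p)·3 ⇒ p(-2) = (1-p)(-6) ⇒ p = 3/4

P1 mixes 3/4 on A; P2 mixes 6/7 on P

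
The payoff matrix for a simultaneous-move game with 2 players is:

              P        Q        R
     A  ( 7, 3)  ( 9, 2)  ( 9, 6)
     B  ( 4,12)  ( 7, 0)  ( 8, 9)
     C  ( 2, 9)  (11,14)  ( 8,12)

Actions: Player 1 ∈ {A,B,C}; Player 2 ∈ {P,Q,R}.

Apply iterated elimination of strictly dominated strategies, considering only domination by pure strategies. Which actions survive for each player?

P1 drop B (A beats it: P:7>4 Q:9>7 R:9>8)
P2 drop P (R beats it: A:6>3 C:12>9)
P1→{A,C} P2→{Q,R}

Remaining: P1:{A,C} P2:{Q,R}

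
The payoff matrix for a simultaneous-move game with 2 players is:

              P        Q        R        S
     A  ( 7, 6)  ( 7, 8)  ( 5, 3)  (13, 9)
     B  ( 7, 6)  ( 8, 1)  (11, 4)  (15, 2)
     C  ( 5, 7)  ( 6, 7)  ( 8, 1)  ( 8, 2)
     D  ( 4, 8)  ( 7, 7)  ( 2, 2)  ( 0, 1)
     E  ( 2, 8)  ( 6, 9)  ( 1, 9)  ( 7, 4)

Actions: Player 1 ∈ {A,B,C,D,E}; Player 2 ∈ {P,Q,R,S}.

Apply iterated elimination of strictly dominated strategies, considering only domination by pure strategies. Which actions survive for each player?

Remaining: P1:{A,B} P2:{P,S}

P1 drop C (B beats it: P:7>5 Q:8>6 R:11>8 S:15>8)
P1 drop D (B beats it: P:7>4 Q:8>7 R:11>2 S:15>0)
P1 drop E (A beats it: P:7>2 Q:7>6 R:5>1 S:13>7)
P2 drop Q (S beats it: A:9>8 B:2>1)
P2 drop R (P beats it: A:6>3 B:6>4)
P1→{A,B} P2→{P,S}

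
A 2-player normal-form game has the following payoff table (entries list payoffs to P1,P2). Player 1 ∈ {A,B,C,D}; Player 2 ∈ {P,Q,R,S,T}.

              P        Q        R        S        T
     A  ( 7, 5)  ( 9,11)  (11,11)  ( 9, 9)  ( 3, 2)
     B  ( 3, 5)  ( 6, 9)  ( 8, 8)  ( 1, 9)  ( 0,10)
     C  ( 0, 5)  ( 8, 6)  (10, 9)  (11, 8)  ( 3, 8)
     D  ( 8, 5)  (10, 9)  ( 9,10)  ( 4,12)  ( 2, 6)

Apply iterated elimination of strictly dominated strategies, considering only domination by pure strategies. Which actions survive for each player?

Survivors P1:{A,C,D} P2:{Q,R,S}

P1 drop B (A beats it: P:7>3 Q:9>6 R:11>8 S:9>1 T:3>0)
P2 drop P (Q beats it: A:11>5 C:6>5 D:9>5)
P2 drop T (R beats it: A:11>2 C:9>8 D:10>6)
P1→{A,C,D} P2→{Q,R,S}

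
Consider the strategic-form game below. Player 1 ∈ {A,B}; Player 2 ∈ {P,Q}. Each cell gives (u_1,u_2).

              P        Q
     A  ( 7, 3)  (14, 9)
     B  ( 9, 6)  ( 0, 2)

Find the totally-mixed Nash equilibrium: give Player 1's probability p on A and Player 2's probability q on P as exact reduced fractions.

P1 indiff ⇒ q·7+(1-q)·14 = q·9+(1-q)·0 ⇒ q(-2) = (1-q)(-14) ⇒ q = 7/8
P2 indiff ⇒ p·3+(1-p)·6 = p·9+(1-p)·2 ⇒ p(-6) = (1-p)(-4) ⇒ p = 2/5

(p,q) = (2/5, 7/8)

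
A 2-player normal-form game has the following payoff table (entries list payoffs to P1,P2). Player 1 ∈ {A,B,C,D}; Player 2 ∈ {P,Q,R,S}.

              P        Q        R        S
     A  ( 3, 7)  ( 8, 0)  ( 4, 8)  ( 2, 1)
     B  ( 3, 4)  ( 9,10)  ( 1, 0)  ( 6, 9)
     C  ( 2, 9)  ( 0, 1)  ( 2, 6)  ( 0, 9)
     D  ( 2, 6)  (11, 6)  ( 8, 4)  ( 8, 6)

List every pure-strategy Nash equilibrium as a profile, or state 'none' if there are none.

(A,P): not NE [P2→R gives 8>7]
(A,Q): not NE [P1→D gives 11>8; P2→R gives 8>0]
(A,R): not NE [P1→D gives 8>4]
(A,S): not NE [P1→D gives 8>2; P2→R gives 8>1]
(B,P): not NE [P2→Q gives 10>4]
(B,Q): not NE [P1→D gives 11>9]
(B,R): not NE [P1→D gives 8>1; P2→Q gives 10>0]
(B,S): not NE [P1→D gives 8>6; P2→Q gives 10>9]
(C,P): not NE [P1→B gives 3>2]
(C,Q): not NE [P1→D gives 11>0; P2→S gives 9>1]
(C,R): not NE [P1→D gives 8>2; P2→S gives 9>6]
(C,S): not NE [P1→D gives 8>0]
(D,P): not NE [P1→B gives 3>2]
(D,Q): NE
(D,R): not NE [P2→S gives 6>4]
(D,S): NE

NE set: (D,Q), (D,S)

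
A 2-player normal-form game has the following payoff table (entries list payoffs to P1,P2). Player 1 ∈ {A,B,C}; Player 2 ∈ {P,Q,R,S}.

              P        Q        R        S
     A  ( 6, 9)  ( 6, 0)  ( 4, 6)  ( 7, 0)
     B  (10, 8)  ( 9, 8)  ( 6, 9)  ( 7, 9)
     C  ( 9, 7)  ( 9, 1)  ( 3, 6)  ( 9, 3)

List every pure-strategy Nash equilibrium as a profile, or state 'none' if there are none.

(A,P): not NE [P1→B gives 10>6]
(A,Q): not NE [P1→C gives 9>6; P2→P gives 9>0]
(A,R): not NE [P1→B gives 6>4; P2→P gives 9>6]
(A,S): not NE [P1→C gives 9>7; P2→P gives 9>0]
(B,P): not NE [P2→S gives 9>8]
(B,Q): not NE [P2→S gives 9>8]
(B,R): NE
(B,S): not NE [P1→C gives 9>7]
(C,P): not NE [P1→B gives 10>9]
(C,Q): not NE [P2→P gives 7>1]
(C,R): not NE [P1→B gives 6>3; P2→P gives 7>6]
(C,S): not NE [P2→P gives 7>3]

NE set: (B,R)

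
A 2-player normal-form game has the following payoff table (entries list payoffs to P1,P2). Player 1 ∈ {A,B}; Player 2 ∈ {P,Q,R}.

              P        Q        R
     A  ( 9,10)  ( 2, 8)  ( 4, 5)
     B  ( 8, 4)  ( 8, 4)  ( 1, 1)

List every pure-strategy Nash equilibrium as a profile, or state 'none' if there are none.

Nash profiles: (A,P), (B,Q)

(A,P): NE
(A,Q): not NE [P1→B gives 8>2; P2→P gives 10>8]
(A,R): not NE [P2→P gives 10>5]
(B,P): not NE [P1→A gives 9>8]
(B,Q): NE
(B,R): not NE [P1→A gives 4>1; P2→Q gives 4>1]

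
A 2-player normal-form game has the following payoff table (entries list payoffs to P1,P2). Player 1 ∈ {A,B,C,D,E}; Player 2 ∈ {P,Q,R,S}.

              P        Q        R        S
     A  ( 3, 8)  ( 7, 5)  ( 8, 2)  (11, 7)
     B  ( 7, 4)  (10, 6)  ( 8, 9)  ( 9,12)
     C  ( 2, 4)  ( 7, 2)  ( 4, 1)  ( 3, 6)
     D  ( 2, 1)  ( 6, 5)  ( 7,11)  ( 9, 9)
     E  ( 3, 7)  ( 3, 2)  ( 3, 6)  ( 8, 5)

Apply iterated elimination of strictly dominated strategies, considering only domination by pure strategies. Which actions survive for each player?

Remaining: P1:{A,B} P2:{P,S}

P1 drop C (B beats it: P:7>2 Q:10>7 R:8>4 S:9>3)
P1 drop D (A beats it: P:3>2 Q:7>6 R:8>7 S:11>9)
P1 drop E (B beats it: P:7>3 Q:10>3 R:8>3 S:9>8)
P2 drop Q (S beats it: A:7>5 B:12>6)
P2 drop R (S beats it: A:7>2 B:12>9)
P1→{A,B} P2→{P,S}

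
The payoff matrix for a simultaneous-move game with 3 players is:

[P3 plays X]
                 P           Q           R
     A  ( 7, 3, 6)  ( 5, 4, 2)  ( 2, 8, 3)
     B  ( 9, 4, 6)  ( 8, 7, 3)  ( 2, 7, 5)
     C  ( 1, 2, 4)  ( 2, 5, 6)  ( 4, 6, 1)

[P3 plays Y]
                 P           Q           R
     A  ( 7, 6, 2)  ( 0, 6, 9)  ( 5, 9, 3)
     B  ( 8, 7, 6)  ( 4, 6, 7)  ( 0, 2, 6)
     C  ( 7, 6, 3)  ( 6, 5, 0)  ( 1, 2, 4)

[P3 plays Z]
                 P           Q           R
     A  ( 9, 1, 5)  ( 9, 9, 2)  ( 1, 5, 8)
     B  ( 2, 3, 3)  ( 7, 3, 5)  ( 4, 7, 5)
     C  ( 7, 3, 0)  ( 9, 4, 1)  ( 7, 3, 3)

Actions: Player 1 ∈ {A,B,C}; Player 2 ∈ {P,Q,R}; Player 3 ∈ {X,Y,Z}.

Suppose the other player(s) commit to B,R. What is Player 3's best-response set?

u_3(X vs B,R) = 5
u_3(Y vs B,R) = 6
u_3(Z vs B,R) = 5
max payoff 6 at {Y}

argmax u_3 = {Y}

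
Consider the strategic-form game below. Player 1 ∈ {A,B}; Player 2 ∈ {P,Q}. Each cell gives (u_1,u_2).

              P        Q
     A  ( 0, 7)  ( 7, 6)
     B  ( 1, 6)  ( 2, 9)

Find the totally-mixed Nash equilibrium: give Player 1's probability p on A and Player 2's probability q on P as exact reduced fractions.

(p,q) = (3/4, 5/6)

P1 indiff ⇒ q·0+(1-q)·7 = q·1+(1-q)·2 ⇒ q(-1) = (1-q)(-5) ⇒ q = 5/6
P2 indiff ⇒ p·7+(1-p)·6 = p·6+(1-p)·9 ⇒ p(1) = (1-p)(3) ⇒ p = 3/4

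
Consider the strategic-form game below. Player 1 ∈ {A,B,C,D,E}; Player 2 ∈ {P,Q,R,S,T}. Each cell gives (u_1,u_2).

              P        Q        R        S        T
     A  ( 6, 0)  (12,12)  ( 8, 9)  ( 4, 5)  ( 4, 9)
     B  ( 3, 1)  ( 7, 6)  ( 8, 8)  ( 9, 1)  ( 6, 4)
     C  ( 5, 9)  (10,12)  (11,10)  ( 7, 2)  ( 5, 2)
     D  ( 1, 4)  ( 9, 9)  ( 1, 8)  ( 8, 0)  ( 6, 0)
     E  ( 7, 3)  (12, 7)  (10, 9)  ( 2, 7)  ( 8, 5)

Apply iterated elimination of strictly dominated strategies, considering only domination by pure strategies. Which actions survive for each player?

P2 drop P (Q beats it: A:12>0 B:6>1 C:12>9 D:9>4 E:7>3)
P2 drop S (R beats it: A:9>5 B:8>1 C:10>2 D:8>0 E:9>7)
P1 drop B (E beats it: Q:12>7 R:10>8 T:8>6)
P1 drop D (E beats it: Q:12>9 R:10>1 T:8>6)
P2 drop T (Q beats it: A:12>9 C:12>2 E:7>5)
P1→{A,C,E} P2→{Q,R}

IESDS → P1:{A,C,E} P2:{Q,R}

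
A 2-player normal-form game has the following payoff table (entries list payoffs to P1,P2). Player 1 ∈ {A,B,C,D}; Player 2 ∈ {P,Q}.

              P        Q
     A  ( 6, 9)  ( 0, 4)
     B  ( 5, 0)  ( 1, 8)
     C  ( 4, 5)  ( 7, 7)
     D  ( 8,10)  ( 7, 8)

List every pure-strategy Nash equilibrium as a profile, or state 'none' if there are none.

PSNE = {(C,Q), (D,P)}

(A,P): not NE [P1→D gives 8>6]
(A,Q): not NE [P1→D gives 7>0; P2→P gives 9>4]
(B,P): not NE [P1→D gives 8>5; P2→Q gives 8>0]
(B,Q): not NE [P1→D gives 7>1]
(C,P): not NE [P1→D gives 8>4; P2→Q gives 7>5]
(C,Q): NE
(D,P): NE
(D,Q): not NE [P2→P gives 10>8]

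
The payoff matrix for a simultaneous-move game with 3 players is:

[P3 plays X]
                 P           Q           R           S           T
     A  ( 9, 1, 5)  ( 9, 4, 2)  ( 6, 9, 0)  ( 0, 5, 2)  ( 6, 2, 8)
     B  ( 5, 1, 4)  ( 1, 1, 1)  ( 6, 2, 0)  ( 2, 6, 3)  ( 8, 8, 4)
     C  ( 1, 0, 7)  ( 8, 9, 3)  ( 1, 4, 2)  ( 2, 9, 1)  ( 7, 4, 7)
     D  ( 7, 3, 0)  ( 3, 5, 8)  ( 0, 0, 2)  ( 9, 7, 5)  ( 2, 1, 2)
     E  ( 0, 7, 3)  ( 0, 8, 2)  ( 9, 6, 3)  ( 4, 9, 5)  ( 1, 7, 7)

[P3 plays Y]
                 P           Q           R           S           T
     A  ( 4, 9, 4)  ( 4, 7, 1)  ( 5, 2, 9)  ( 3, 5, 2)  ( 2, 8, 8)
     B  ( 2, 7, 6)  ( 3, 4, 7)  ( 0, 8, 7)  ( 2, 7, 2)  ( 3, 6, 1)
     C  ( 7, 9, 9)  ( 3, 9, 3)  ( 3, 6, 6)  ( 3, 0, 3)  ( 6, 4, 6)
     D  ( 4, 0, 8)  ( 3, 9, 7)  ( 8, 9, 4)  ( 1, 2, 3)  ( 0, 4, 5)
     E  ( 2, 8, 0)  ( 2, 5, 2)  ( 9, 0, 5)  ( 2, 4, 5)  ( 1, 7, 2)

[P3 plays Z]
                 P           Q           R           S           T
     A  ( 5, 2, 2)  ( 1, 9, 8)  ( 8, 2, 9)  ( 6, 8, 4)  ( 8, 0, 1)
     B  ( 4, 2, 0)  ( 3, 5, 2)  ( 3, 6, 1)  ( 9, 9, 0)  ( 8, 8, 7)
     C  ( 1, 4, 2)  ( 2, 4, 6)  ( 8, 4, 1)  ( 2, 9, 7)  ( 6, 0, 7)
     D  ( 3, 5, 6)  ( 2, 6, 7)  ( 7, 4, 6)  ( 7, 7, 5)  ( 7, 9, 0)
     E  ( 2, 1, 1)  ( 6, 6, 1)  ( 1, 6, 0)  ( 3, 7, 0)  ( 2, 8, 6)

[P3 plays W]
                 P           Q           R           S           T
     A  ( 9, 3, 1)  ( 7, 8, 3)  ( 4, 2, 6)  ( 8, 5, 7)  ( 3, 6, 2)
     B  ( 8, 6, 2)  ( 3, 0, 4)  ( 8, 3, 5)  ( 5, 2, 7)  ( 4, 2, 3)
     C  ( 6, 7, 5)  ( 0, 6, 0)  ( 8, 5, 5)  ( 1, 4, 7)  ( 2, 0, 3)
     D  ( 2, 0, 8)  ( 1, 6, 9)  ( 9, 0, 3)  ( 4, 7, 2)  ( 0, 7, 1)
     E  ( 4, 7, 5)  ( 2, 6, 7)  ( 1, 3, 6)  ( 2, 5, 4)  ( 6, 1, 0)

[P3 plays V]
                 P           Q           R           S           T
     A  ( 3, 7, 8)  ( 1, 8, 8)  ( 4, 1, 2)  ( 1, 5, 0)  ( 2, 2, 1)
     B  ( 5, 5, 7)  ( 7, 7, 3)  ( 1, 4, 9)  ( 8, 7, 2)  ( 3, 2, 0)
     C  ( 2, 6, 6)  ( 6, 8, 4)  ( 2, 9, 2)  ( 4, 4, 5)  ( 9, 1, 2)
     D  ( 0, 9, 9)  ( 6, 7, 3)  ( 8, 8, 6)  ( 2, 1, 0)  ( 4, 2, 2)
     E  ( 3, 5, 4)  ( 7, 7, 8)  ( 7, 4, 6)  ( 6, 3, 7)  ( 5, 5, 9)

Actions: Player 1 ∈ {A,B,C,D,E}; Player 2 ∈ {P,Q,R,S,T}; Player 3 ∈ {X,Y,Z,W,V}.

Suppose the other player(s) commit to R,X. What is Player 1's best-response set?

BR_1 = {E}

u_1(A vs R,X) = 6
u_1(B vs R,X) = 6
u_1(C vs R,X) = 1
u_1(D vs R,X) = 0
u_1(E vs R,X) = 9
max payoff 9 at {E}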